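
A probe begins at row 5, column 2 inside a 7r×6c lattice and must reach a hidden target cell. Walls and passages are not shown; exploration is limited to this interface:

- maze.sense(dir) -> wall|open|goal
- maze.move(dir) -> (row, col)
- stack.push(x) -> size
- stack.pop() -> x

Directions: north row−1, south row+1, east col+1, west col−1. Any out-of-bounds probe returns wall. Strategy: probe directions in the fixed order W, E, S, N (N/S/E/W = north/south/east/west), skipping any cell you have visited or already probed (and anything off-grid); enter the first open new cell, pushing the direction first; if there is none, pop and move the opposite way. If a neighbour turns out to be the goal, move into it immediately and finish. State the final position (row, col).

CALL sense[dir→west]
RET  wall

CALL sense[dir→east]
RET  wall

CALL sense[dir→south]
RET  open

CALL push[x→south]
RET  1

CALL move[dir→south]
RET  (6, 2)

CALL sense[dir→west]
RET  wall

CALL sense[dir→east]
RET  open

CALL push[x→east]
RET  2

CALL move[dir→east]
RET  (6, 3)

CALL sense[dir→east]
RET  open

CALL push[x→east]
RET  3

CALL move[dir→east]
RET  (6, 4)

CALL sense[dir→east]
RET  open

CALL push[x→east]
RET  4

CALL move[dir→east]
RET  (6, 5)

CALL sense[dir→north]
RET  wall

CALL pop[]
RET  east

CALL move[dir→west]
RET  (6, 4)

CALL sense[dir→north]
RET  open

CALL push[x→north]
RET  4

CALL move[dir→north]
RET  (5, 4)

CALL sense[dir→north]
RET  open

CALL push[x→north]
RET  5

CALL move[dir→north]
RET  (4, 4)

CALL sense[dir→west]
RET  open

CALL push[x→west]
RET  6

CALL move[dir→west]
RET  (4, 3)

CALL sense[dir→west]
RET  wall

CALL sense[dir→north]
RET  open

CALL push[x→north]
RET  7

CALL move[dir→north]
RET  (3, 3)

CALL sense[dir→west]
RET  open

CALL push[x→west]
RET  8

CALL move[dir→west]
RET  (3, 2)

CALL sense[dir→west]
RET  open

CALL push[x→west]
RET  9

CALL move[dir→west]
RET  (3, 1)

CALL sense[dir→west]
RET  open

CALL push[x→west]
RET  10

CALL move[dir→west]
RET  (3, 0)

CALL sense[dir→south]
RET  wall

CALL sense[dir→north]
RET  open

CALL push[x→north]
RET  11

CALL move[dir→north]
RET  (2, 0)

CALL sense[dir→east]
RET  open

CALL push[x→east]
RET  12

CALL move[dir→east]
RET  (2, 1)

CALL sense[dir→east]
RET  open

CALL push[x→east]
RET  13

CALL move[dir→east]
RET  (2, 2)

CALL sense[dir→east]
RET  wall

CALL sense[dir→north]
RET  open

CALL push[x→north]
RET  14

CALL move[dir→north]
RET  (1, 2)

CALL sense[dir→west]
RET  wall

CALL sense[dir→east]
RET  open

CALL push[x→east]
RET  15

CALL move[dir→east]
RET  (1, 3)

CALL sense[dir→east]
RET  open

CALL push[x→east]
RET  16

CALL move[dir→east]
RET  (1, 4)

CALL sense[dir→east]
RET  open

CALL push[x→east]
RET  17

CALL move[dir→east]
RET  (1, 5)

CALL sense[dir→south]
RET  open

CALL push[x→south]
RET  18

CALL move[dir→south]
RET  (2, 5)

CALL sense[dir→west]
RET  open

CALL push[x→west]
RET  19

CALL move[dir→west]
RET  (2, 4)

CALL sense[dir→south]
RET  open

CALL push[x→south]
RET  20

CALL move[dir→south]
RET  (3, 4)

CALL sense[dir→east]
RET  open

CALL push[x→east]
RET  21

CALL move[dir→east]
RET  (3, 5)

CALL sense[dir→south]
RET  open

CALL push[x→south]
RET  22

CALL move[dir→south]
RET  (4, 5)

CALL pop[]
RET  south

CALL move[dir→north]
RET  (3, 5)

CALL pop[]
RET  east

CALL move[dir→west]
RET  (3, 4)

CALL pop[]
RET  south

CALL move[dir→north]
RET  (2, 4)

CALL pop[]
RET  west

CALL move[dir→east]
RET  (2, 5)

CALL pop[]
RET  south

CALL move[dir→north]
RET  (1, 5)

CALL sense[dir→north]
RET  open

CALL push[x→north]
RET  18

CALL move[dir→north]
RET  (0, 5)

CALL sense[dir→west]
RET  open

CALL push[x→west]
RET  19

CALL move[dir→west]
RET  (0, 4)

CALL sense[dir→west]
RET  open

CALL push[x→west]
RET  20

CALL move[dir→west]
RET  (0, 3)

CALL sense[dir→west]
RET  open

CALL push[x→west]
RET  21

CALL move[dir→west]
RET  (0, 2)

CALL sense[dir→west]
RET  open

CALL push[x→west]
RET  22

CALL move[dir→west]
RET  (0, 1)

CALL sense[dir→west]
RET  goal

CALL move[dir→west]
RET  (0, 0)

Answer: (0, 0)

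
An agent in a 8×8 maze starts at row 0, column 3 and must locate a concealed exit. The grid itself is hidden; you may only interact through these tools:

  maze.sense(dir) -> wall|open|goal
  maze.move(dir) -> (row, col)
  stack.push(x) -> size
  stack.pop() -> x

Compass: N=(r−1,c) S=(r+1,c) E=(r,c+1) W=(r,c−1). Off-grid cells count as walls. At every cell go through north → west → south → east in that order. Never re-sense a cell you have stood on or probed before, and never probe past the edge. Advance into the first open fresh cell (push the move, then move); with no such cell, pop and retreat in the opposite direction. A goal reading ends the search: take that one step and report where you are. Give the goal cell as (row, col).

> sense dir→west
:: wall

> sense dir→south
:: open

> push x→south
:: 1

> move dir→south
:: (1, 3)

> sense dir→west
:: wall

> sense dir→south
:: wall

> sense dir→east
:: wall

> pop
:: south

> move dir→north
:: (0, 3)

> sense dir→east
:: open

> push x→east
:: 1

> move dir→east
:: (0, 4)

> sense dir→east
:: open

> push x→east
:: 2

> move dir→east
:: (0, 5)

> sense dir→south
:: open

> push x→south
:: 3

> move dir→south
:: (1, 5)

> sense dir→south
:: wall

> sense dir→east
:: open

> push x→east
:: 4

> move dir→east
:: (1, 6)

> sense dir→north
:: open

> push x→north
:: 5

> move dir→north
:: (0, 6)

> sense dir→east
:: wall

> pop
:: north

> move dir→south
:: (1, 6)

> sense dir→south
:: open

> push x→south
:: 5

> move dir→south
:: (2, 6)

> sense dir→south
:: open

> push x→south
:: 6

> move dir→south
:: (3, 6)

> sense dir→west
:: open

> push x→west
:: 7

> move dir→west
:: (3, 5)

> sense dir→west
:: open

> push x→west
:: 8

> move dir→west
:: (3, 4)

> sense dir→north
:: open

> push x→north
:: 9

> move dir→north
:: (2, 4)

> pop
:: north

> move dir→south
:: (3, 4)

> sense dir→west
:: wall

> sense dir→south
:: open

> push x→south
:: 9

> move dir→south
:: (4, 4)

> sense dir→west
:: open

> push x→west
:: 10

> move dir→west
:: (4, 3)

> sense dir→west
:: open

> push x→west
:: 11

> move dir→west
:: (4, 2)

> sense dir→north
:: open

> push x→north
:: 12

> move dir→north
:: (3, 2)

> sense dir→north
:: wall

> sense dir→west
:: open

> push x→west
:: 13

> move dir→west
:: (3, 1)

> sense dir→north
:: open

> push x→north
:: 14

> move dir→north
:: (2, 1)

> sense dir→north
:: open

> push x→north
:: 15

> move dir→north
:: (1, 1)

> sense dir→north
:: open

> push x→north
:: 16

> move dir→north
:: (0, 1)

> sense dir→west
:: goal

> move dir→west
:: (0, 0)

Answer: (0, 0)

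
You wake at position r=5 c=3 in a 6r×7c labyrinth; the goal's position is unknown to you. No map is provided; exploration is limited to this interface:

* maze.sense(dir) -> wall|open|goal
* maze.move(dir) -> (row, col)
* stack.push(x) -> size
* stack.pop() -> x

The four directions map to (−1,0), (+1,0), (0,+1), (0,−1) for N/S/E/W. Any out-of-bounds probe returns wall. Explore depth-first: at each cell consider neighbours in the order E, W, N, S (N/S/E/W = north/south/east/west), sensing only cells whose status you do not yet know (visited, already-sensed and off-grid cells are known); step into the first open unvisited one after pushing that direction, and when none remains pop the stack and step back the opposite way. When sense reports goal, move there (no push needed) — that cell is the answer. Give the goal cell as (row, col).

Calling sense using dir=east, — result: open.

Next I call push using x=east, → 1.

I try move using dir=east, giving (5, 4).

I call sense using dir=east, giving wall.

I try sense using dir=north, → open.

I run push using x=north, yielding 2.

Next I call move using dir=north, and observe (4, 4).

Then sense using dir=east, which returns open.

I call push using x=east, yielding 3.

Next I call move using dir=east, and see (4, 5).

Invoking sense using dir=east, giving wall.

I call sense using dir=north, and observe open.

Using push using x=north, yielding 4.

Invoking move using dir=north, and get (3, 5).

Using sense using dir=east, and observe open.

I call push using x=east, : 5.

Using move using dir=east, and observe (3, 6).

Calling sense using dir=north, : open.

Next I call push using x=north, which returns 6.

I run move using dir=north, yielding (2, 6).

Next I call sense using dir=west, and observe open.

I try push using x=west, → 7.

I use move using dir=west, and observe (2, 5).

Then sense using dir=west, and see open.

I invoke push using x=west, : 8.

Calling move using dir=west, which returns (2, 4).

Using sense using dir=west, and see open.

I run push using x=west, : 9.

I try move using dir=west, yielding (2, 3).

Invoking sense using dir=west, → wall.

Next I call sense using dir=north, — result: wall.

Using sense using dir=south, giving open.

I use push using x=south, — result: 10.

Now I run move using dir=south, which returns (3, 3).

I invoke sense using dir=east, and observe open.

Invoking push using x=east, — result: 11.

Using move using dir=east, and get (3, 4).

Now I run pop(), and observe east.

Calling move using dir=west, → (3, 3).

Invoking sense using dir=west, → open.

I call push using x=west, giving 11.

I use move using dir=west, and observe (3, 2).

Next I call sense using dir=west, : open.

Next I call push using x=west, which returns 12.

Invoking move using dir=west, and get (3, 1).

I invoke sense using dir=west, — result: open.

Invoking push using x=west, giving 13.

I invoke move using dir=west, and observe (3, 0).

I use sense using dir=north, giving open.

Then push using x=north, and observe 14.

Next I call move using dir=north, : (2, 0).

Then sense using dir=east, — result: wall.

I use sense using dir=north, and see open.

Using push using x=north, yielding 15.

Then move using dir=north, and observe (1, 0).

I try sense using dir=east, giving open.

Using push using x=east, : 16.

I call move using dir=east, — result: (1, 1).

Next I call sense using dir=east, yielding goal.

Calling move using dir=east, and get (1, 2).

Answer: (1, 2)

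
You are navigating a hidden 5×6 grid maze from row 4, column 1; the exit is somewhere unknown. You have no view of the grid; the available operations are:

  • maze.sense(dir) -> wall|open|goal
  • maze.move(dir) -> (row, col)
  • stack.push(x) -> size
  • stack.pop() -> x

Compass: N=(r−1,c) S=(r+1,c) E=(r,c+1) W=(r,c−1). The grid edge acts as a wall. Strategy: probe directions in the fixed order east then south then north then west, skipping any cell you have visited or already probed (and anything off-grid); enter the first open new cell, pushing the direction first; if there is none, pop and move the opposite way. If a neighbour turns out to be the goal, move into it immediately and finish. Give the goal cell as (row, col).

$ maze.sense dir→east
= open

$ stack.push x→east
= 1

$ maze.move dir→east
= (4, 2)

$ maze.sense dir→east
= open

$ stack.push x→east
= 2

$ maze.move dir→east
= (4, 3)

$ maze.sense dir→east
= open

$ stack.push x→east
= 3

$ maze.move dir→east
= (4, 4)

$ maze.sense dir→east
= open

$ stack.push x→east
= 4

$ maze.move dir→east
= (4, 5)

$ maze.sense dir→north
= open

$ stack.push x→north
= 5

$ maze.move dir→north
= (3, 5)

$ maze.sense dir→north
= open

$ stack.push x→north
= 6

$ maze.move dir→north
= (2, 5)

$ maze.sense dir→north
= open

$ stack.push x→north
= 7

$ maze.move dir→north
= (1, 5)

$ maze.sense dir→north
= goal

$ maze.move dir→north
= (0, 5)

Answer: (0, 5)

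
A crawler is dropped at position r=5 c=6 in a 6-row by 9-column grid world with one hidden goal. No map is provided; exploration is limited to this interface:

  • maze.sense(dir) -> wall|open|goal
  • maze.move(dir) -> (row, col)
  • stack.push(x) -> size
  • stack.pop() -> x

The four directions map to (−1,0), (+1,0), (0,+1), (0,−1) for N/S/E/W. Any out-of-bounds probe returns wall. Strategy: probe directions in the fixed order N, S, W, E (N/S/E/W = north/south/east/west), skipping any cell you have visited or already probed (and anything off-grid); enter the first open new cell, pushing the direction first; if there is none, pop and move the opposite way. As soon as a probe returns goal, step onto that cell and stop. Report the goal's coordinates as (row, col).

% sense dir→north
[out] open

% push x→north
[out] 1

% move dir→north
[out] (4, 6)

% sense dir→north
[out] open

% push x→north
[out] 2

% move dir→north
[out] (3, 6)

% sense dir→north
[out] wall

% sense dir→west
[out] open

% push x→west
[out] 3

% move dir→west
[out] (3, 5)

% sense dir→north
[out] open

% push x→north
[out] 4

% move dir→north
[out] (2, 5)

% sense dir→north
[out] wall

% sense dir→west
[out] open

% push x→west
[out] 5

% move dir→west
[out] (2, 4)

% sense dir→north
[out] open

% push x→north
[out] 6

% move dir→north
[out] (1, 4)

% sense dir→north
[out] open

% push x→north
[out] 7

% move dir→north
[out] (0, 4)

% sense dir→west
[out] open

% push x→west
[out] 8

% move dir→west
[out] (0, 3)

% sense dir→south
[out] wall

% sense dir→west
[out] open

% push x→west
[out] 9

% move dir→west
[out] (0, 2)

% sense dir→south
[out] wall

% sense dir→west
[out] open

% push x→west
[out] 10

% move dir→west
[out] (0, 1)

% sense dir→south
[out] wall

% sense dir→west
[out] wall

% pop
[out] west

% move dir→east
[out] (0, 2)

% pop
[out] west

% move dir→east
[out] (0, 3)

% pop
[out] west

% move dir→east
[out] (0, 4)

% sense dir→east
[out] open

% push x→east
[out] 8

% move dir→east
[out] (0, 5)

% sense dir→east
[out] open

% push x→east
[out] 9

% move dir→east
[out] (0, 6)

% sense dir→south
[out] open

% push x→south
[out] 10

% move dir→south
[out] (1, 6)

% sense dir→east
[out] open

% push x→east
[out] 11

% move dir→east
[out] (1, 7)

% sense dir→north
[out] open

% push x→north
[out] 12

% move dir→north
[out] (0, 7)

% sense dir→east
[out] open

% push x→east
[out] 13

% move dir→east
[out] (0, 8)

% sense dir→south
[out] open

% push x→south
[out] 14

% move dir→south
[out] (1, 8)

% sense dir→south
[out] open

% push x→south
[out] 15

% move dir→south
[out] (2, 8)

% sense dir→south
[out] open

% push x→south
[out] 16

% move dir→south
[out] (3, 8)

% sense dir→south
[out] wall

% sense dir→west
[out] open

% push x→west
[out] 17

% move dir→west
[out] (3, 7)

% sense dir→north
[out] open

% push x→north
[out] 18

% move dir→north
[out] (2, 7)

% pop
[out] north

% move dir→south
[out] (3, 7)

% sense dir→south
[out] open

% push x→south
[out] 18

% move dir→south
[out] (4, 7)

% sense dir→south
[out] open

% push x→south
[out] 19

% move dir→south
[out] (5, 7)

% sense dir→east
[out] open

% push x→east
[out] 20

% move dir→east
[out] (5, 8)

% pop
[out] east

% move dir→west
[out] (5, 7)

% pop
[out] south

% move dir→north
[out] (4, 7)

% pop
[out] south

% move dir→north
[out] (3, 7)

% pop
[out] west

% move dir→east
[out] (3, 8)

% pop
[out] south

% move dir→north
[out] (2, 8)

% pop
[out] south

% move dir→north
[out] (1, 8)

% pop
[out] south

% move dir→north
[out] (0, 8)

% pop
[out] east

% move dir→west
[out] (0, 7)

% pop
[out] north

% move dir→south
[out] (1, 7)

% pop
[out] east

% move dir→west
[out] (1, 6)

% pop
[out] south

% move dir→north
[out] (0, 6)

% pop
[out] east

% move dir→west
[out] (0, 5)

% pop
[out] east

% move dir→west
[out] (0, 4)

% pop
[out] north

% move dir→south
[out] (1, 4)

% pop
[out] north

% move dir→south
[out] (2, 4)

% sense dir→south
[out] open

% push x→south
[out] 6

% move dir→south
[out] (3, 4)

% sense dir→south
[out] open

% push x→south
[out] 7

% move dir→south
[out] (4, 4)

% sense dir→south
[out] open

% push x→south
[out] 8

% move dir→south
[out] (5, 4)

% sense dir→west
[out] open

% push x→west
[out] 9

% move dir→west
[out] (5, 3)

% sense dir→north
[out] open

% push x→north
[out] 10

% move dir→north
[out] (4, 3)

% sense dir→north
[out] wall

% sense dir→west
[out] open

% push x→west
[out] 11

% move dir→west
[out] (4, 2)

% sense dir→north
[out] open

% push x→north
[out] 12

% move dir→north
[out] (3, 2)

% sense dir→north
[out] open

% push x→north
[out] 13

% move dir→north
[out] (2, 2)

% sense dir→west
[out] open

% push x→west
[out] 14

% move dir→west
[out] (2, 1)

% sense dir→south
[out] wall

% sense dir→west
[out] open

% push x→west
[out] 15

% move dir→west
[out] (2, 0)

% sense dir→north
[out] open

% push x→north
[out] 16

% move dir→north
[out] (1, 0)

% pop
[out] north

% move dir→south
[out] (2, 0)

% sense dir→south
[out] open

% push x→south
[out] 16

% move dir→south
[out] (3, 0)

% sense dir→south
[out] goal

% move dir→south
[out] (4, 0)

Answer: (4, 0)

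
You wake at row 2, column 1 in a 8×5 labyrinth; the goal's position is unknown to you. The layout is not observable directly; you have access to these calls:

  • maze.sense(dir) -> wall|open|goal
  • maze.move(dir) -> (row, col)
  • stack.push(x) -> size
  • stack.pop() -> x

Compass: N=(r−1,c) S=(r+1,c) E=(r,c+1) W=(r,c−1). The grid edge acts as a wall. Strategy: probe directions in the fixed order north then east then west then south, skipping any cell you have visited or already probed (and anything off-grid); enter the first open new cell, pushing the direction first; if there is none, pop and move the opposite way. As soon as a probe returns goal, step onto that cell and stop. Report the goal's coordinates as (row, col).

;; sense(north) ~> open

;; push(north) ~> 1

;; move(north) ~> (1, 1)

;; sense(north) ~> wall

;; sense(east) ~> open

;; push(east) ~> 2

;; move(east) ~> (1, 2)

;; sense(north) ~> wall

;; sense(east) ~> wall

;; sense(south) ~> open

;; push(south) ~> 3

;; move(south) ~> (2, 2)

;; sense(east) ~> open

;; push(east) ~> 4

;; move(east) ~> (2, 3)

;; sense(east) ~> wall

;; sense(south) ~> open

;; push(south) ~> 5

;; move(south) ~> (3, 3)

;; sense(east) ~> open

;; push(east) ~> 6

;; move(east) ~> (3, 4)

;; sense(south) ~> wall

;; pop() ~> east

;; move(west) ~> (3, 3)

;; sense(west) ~> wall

;; sense(south) ~> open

;; push(south) ~> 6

;; move(south) ~> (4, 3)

;; sense(west) ~> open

;; push(west) ~> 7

;; move(west) ~> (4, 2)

;; sense(west) ~> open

;; push(west) ~> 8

;; move(west) ~> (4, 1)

;; sense(north) ~> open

;; push(north) ~> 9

;; move(north) ~> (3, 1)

;; sense(west) ~> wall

;; pop() ~> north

;; move(south) ~> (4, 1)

;; sense(west) ~> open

;; push(west) ~> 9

;; move(west) ~> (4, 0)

;; sense(south) ~> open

;; push(south) ~> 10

;; move(south) ~> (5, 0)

;; sense(east) ~> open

;; push(east) ~> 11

;; move(east) ~> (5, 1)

;; sense(east) ~> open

;; push(east) ~> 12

;; move(east) ~> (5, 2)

;; sense(east) ~> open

;; push(east) ~> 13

;; move(east) ~> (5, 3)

;; sense(east) ~> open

;; push(east) ~> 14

;; move(east) ~> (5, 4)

;; sense(south) ~> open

;; push(south) ~> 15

;; move(south) ~> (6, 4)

;; sense(west) ~> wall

;; sense(south) ~> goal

;; move(south) ~> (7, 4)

Answer: (7, 4)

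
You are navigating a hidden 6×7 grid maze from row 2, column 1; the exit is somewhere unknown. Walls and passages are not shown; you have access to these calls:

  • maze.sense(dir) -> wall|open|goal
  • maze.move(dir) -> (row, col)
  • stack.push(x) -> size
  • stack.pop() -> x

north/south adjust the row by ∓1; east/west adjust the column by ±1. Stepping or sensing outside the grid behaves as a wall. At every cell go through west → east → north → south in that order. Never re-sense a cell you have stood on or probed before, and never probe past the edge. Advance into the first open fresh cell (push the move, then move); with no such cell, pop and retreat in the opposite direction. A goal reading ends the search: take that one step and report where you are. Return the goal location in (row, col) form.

% 1. maze.sense(dir='west') == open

% 2. stack.push(x='west') == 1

% 3. maze.move(dir='west') == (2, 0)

% 4. maze.sense(dir='north') == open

% 5. stack.push(x='north') == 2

% 6. maze.move(dir='north') == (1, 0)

% 7. maze.sense(dir='east') == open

% 8. stack.push(x='east') == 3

% 9. maze.move(dir='east') == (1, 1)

% 10. maze.sense(dir='east') == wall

% 11. maze.sense(dir='north') == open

% 12. stack.push(x='north') == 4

% 13. maze.move(dir='north') == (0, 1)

% 14. maze.sense(dir='west') == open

% 15. stack.push(x='west') == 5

% 16. maze.move(dir='west') == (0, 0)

% 17. stack.pop() == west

% 18. maze.move(dir='east') == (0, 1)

% 19. maze.sense(dir='east') == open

% 20. stack.push(x='east') == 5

% 21. maze.move(dir='east') == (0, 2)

% 22. maze.sense(dir='east') == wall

% 23. stack.pop() == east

% 24. maze.move(dir='west') == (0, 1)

% 25. stack.pop() == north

% 26. maze.move(dir='south') == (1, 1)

% 27. stack.pop() == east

% 28. maze.move(dir='west') == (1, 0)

% 29. stack.pop() == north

% 30. maze.move(dir='south') == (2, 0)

% 31. maze.sense(dir='south') == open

% 32. stack.push(x='south') == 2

% 33. maze.move(dir='south') == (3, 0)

% 34. maze.sense(dir='east') == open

% 35. stack.push(x='east') == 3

% 36. maze.move(dir='east') == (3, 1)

% 37. maze.sense(dir='east') == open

% 38. stack.push(x='east') == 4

% 39. maze.move(dir='east') == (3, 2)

% 40. maze.sense(dir='east') == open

% 41. stack.push(x='east') == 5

% 42. maze.move(dir='east') == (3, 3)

% 43. maze.sense(dir='east') == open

% 44. stack.push(x='east') == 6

% 45. maze.move(dir='east') == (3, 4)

% 46. maze.sense(dir='east') == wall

% 47. maze.sense(dir='north') == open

% 48. stack.push(x='north') == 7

% 49. maze.move(dir='north') == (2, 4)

% 50. maze.sense(dir='west') == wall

% 51. maze.sense(dir='east') == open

% 52. stack.push(x='east') == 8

% 53. maze.move(dir='east') == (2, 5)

% 54. maze.sense(dir='east') == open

% 55. stack.push(x='east') == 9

% 56. maze.move(dir='east') == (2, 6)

% 57. maze.sense(dir='north') == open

% 58. stack.push(x='north') == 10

% 59. maze.move(dir='north') == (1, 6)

% 60. maze.sense(dir='west') == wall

% 61. maze.sense(dir='north') == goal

% 62. maze.move(dir='north') == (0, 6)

Answer: (0, 6)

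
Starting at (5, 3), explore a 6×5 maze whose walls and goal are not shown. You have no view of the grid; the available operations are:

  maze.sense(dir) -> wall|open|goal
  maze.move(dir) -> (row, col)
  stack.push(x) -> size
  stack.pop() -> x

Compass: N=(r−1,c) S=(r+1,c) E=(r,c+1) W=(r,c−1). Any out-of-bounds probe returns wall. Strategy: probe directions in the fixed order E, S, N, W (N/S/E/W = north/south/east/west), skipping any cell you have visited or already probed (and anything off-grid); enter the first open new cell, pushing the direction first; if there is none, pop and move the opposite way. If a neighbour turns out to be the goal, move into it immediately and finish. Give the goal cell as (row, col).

>> maze.sense(dir→east)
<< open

>> stack.push(x→east)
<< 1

>> maze.move(dir→east)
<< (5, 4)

>> maze.sense(dir→north)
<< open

>> stack.push(x→north)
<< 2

>> maze.move(dir→north)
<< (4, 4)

>> maze.sense(dir→north)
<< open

>> stack.push(x→north)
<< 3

>> maze.move(dir→north)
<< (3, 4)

>> maze.sense(dir→north)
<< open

>> stack.push(x→north)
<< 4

>> maze.move(dir→north)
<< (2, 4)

>> maze.sense(dir→north)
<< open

>> stack.push(x→north)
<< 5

>> maze.move(dir→north)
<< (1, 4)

>> maze.sense(dir→north)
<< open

>> stack.push(x→north)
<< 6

>> maze.move(dir→north)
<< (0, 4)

>> maze.sense(dir→west)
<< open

>> stack.push(x→west)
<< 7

>> maze.move(dir→west)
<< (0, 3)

>> maze.sense(dir→south)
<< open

>> stack.push(x→south)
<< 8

>> maze.move(dir→south)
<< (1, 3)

>> maze.sense(dir→south)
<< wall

>> maze.sense(dir→west)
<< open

>> stack.push(x→west)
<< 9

>> maze.move(dir→west)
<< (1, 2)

>> maze.sense(dir→south)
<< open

>> stack.push(x→south)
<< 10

>> maze.move(dir→south)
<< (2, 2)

>> maze.sense(dir→south)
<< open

>> stack.push(x→south)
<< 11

>> maze.move(dir→south)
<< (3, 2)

>> maze.sense(dir→east)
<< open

>> stack.push(x→east)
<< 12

>> maze.move(dir→east)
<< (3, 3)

>> maze.sense(dir→south)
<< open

>> stack.push(x→south)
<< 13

>> maze.move(dir→south)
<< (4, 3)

>> maze.sense(dir→west)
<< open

>> stack.push(x→west)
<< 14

>> maze.move(dir→west)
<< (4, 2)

>> maze.sense(dir→south)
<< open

>> stack.push(x→south)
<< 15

>> maze.move(dir→south)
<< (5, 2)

>> maze.sense(dir→west)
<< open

>> stack.push(x→west)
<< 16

>> maze.move(dir→west)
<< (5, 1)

>> maze.sense(dir→north)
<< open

>> stack.push(x→north)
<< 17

>> maze.move(dir→north)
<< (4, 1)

>> maze.sense(dir→north)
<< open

>> stack.push(x→north)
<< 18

>> maze.move(dir→north)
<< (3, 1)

>> maze.sense(dir→north)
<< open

>> stack.push(x→north)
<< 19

>> maze.move(dir→north)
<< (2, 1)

>> maze.sense(dir→north)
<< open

>> stack.push(x→north)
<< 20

>> maze.move(dir→north)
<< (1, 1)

>> maze.sense(dir→north)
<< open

>> stack.push(x→north)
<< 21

>> maze.move(dir→north)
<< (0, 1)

>> maze.sense(dir→east)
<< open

>> stack.push(x→east)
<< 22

>> maze.move(dir→east)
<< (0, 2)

>> stack.pop()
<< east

>> maze.move(dir→west)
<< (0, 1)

>> maze.sense(dir→west)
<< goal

>> maze.move(dir→west)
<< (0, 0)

Answer: (0, 0)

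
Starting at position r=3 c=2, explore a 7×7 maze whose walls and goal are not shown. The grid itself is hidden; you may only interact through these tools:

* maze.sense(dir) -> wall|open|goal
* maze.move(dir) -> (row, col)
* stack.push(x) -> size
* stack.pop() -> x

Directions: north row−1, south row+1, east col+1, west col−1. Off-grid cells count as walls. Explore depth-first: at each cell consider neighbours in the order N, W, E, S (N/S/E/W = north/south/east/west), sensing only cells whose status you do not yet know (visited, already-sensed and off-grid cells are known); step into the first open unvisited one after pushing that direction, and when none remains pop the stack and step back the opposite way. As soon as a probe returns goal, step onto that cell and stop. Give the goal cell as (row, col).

Step: maze.sense[dir=north]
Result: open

Step: stack.push[x=north]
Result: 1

Step: maze.move[dir=north]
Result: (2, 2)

Step: maze.sense[dir=north]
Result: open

Step: stack.push[x=north]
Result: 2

Step: maze.move[dir=north]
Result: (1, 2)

Step: maze.sense[dir=north]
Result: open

Step: stack.push[x=north]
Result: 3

Step: maze.move[dir=north]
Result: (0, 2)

Step: maze.sense[dir=west]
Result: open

Step: stack.push[x=west]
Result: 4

Step: maze.move[dir=west]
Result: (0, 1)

Step: maze.sense[dir=west]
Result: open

Step: stack.push[x=west]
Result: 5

Step: maze.move[dir=west]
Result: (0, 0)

Step: maze.sense[dir=south]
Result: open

Step: stack.push[x=south]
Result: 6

Step: maze.move[dir=south]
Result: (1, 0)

Step: maze.sense[dir=east]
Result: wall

Step: maze.sense[dir=south]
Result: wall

Step: stack.pop[]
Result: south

Step: maze.move[dir=north]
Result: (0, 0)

Step: stack.pop[]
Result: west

Step: maze.move[dir=east]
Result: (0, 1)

Step: stack.pop[]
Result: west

Step: maze.move[dir=east]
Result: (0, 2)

Step: maze.sense[dir=east]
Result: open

Step: stack.push[x=east]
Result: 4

Step: maze.move[dir=east]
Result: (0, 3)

Step: maze.sense[dir=east]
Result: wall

Step: maze.sense[dir=south]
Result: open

Step: stack.push[x=south]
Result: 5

Step: maze.move[dir=south]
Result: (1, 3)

Step: maze.sense[dir=east]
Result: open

Step: stack.push[x=east]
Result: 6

Step: maze.move[dir=east]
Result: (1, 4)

Step: maze.sense[dir=east]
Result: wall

Step: maze.sense[dir=south]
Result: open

Step: stack.push[x=south]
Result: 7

Step: maze.move[dir=south]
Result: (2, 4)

Step: maze.sense[dir=west]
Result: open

Step: stack.push[x=west]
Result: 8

Step: maze.move[dir=west]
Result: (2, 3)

Step: maze.sense[dir=south]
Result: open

Step: stack.push[x=south]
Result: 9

Step: maze.move[dir=south]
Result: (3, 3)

Step: maze.sense[dir=east]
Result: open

Step: stack.push[x=east]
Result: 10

Step: maze.move[dir=east]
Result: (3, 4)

Step: maze.sense[dir=east]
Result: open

Step: stack.push[x=east]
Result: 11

Step: maze.move[dir=east]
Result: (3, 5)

Step: maze.sense[dir=north]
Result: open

Step: stack.push[x=north]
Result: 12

Step: maze.move[dir=north]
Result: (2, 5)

Step: maze.sense[dir=east]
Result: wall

Step: stack.pop[]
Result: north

Step: maze.move[dir=south]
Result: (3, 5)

Step: maze.sense[dir=east]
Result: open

Step: stack.push[x=east]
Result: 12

Step: maze.move[dir=east]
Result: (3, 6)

Step: maze.sense[dir=south]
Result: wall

Step: stack.pop[]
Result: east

Step: maze.move[dir=west]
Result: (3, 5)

Step: maze.sense[dir=south]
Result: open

Step: stack.push[x=south]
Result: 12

Step: maze.move[dir=south]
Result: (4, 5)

Step: maze.sense[dir=west]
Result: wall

Step: maze.sense[dir=south]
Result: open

Step: stack.push[x=south]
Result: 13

Step: maze.move[dir=south]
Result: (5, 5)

Step: maze.sense[dir=west]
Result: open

Step: stack.push[x=west]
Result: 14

Step: maze.move[dir=west]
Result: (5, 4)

Step: maze.sense[dir=west]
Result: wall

Step: maze.sense[dir=south]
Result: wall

Step: stack.pop[]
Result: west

Step: maze.move[dir=east]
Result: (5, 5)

Step: maze.sense[dir=east]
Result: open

Step: stack.push[x=east]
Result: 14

Step: maze.move[dir=east]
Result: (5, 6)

Step: maze.sense[dir=south]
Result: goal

Step: maze.move[dir=south]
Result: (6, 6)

Answer: (6, 6)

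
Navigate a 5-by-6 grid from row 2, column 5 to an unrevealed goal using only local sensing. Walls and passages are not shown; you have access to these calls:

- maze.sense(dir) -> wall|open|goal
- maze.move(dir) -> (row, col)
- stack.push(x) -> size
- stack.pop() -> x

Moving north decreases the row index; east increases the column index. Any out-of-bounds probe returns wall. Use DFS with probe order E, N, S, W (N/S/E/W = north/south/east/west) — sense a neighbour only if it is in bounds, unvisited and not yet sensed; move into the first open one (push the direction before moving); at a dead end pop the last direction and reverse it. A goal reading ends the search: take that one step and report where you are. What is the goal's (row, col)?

% maze.sense dir→north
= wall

% maze.sense dir→south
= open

% stack.push x→south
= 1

% maze.move dir→south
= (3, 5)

% maze.sense dir→south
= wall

% maze.sense dir→west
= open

% stack.push x→west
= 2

% maze.move dir→west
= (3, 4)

% maze.sense dir→north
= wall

% maze.sense dir→south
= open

% stack.push x→south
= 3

% maze.move dir→south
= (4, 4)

% maze.sense dir→west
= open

% stack.push x→west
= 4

% maze.move dir→west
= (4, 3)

% maze.sense dir→north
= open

% stack.push x→north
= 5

% maze.move dir→north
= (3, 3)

% maze.sense dir→north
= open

% stack.push x→north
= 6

% maze.move dir→north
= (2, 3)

% maze.sense dir→north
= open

% stack.push x→north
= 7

% maze.move dir→north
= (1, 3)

% maze.sense dir→east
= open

% stack.push x→east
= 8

% maze.move dir→east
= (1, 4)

% maze.sense dir→north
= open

% stack.push x→north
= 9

% maze.move dir→north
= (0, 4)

% maze.sense dir→east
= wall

% maze.sense dir→west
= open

% stack.push x→west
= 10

% maze.move dir→west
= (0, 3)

% maze.sense dir→west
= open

% stack.push x→west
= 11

% maze.move dir→west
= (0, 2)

% maze.sense dir→south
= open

% stack.push x→south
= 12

% maze.move dir→south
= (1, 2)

% maze.sense dir→south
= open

% stack.push x→south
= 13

% maze.move dir→south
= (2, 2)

% maze.sense dir→south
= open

% stack.push x→south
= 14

% maze.move dir→south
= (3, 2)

% maze.sense dir→south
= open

% stack.push x→south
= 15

% maze.move dir→south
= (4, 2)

% maze.sense dir→west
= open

% stack.push x→west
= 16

% maze.move dir→west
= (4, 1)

% maze.sense dir→north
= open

% stack.push x→north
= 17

% maze.move dir→north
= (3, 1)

% maze.sense dir→north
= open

% stack.push x→north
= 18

% maze.move dir→north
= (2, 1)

% maze.sense dir→north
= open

% stack.push x→north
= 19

% maze.move dir→north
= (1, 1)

% maze.sense dir→north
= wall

% maze.sense dir→west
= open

% stack.push x→west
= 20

% maze.move dir→west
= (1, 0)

% maze.sense dir→north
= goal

% maze.move dir→north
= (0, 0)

Answer: (0, 0)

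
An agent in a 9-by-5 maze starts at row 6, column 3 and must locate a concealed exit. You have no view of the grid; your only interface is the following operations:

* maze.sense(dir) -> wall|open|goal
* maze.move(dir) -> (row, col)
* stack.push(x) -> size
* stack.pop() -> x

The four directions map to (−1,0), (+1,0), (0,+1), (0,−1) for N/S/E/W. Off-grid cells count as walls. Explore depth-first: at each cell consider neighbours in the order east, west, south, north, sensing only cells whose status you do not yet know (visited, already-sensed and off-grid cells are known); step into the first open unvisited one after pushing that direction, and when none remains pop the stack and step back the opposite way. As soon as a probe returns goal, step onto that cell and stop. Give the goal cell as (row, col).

==> maze.sense(east)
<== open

==> stack.push(east)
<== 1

==> maze.move(east)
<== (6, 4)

==> maze.sense(south)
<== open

==> stack.push(south)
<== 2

==> maze.move(south)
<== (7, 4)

==> maze.sense(west)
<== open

==> stack.push(west)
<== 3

==> maze.move(west)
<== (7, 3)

==> maze.sense(west)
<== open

==> stack.push(west)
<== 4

==> maze.move(west)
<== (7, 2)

==> maze.sense(west)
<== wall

==> maze.sense(south)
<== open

==> stack.push(south)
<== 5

==> maze.move(south)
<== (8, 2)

==> maze.sense(east)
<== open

==> stack.push(east)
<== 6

==> maze.move(east)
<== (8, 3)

==> maze.sense(east)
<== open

==> stack.push(east)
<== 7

==> maze.move(east)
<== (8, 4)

==> stack.pop()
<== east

==> maze.move(west)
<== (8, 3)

==> stack.pop()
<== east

==> maze.move(west)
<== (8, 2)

==> maze.sense(west)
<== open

==> stack.push(west)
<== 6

==> maze.move(west)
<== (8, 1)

==> maze.sense(west)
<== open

==> stack.push(west)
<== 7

==> maze.move(west)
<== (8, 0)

==> maze.sense(north)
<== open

==> stack.push(north)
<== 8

==> maze.move(north)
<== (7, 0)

==> maze.sense(north)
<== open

==> stack.push(north)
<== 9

==> maze.move(north)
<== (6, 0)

==> maze.sense(east)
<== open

==> stack.push(east)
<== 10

==> maze.move(east)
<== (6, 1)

==> maze.sense(east)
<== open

==> stack.push(east)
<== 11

==> maze.move(east)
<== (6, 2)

==> maze.sense(north)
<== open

==> stack.push(north)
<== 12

==> maze.move(north)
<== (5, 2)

==> maze.sense(east)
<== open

==> stack.push(east)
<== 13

==> maze.move(east)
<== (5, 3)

==> maze.sense(east)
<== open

==> stack.push(east)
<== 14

==> maze.move(east)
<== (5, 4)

==> maze.sense(north)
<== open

==> stack.push(north)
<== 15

==> maze.move(north)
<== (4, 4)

==> maze.sense(west)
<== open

==> stack.push(west)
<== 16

==> maze.move(west)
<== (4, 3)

==> maze.sense(west)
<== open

==> stack.push(west)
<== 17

==> maze.move(west)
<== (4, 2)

==> maze.sense(west)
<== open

==> stack.push(west)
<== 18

==> maze.move(west)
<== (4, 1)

==> maze.sense(west)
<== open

==> stack.push(west)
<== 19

==> maze.move(west)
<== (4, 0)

==> maze.sense(south)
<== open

==> stack.push(south)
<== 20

==> maze.move(south)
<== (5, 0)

==> maze.sense(east)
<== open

==> stack.push(east)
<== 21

==> maze.move(east)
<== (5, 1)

==> stack.pop()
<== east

==> maze.move(west)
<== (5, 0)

==> stack.pop()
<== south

==> maze.move(north)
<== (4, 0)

==> maze.sense(north)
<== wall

==> stack.pop()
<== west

==> maze.move(east)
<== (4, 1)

==> maze.sense(north)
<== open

==> stack.push(north)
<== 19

==> maze.move(north)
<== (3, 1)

==> maze.sense(east)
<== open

==> stack.push(east)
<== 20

==> maze.move(east)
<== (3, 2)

==> maze.sense(east)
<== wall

==> maze.sense(north)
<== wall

==> stack.pop()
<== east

==> maze.move(west)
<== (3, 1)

==> maze.sense(north)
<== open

==> stack.push(north)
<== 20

==> maze.move(north)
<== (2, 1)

==> maze.sense(west)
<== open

==> stack.push(west)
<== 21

==> maze.move(west)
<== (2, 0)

==> maze.sense(north)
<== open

==> stack.push(north)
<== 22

==> maze.move(north)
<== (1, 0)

==> maze.sense(east)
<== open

==> stack.push(east)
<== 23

==> maze.move(east)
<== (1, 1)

==> maze.sense(east)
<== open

==> stack.push(east)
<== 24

==> maze.move(east)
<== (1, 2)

==> maze.sense(east)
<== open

==> stack.push(east)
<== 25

==> maze.move(east)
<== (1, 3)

==> maze.sense(east)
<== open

==> stack.push(east)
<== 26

==> maze.move(east)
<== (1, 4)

==> maze.sense(south)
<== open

==> stack.push(south)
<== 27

==> maze.move(south)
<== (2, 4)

==> maze.sense(west)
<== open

==> stack.push(west)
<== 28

==> maze.move(west)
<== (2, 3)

==> stack.pop()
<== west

==> maze.move(east)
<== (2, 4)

==> maze.sense(south)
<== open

==> stack.push(south)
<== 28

==> maze.move(south)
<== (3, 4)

==> stack.pop()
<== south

==> maze.move(north)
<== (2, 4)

==> stack.pop()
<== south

==> maze.move(north)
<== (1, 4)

==> maze.sense(north)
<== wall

==> stack.pop()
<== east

==> maze.move(west)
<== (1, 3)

==> maze.sense(north)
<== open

==> stack.push(north)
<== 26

==> maze.move(north)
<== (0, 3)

==> maze.sense(west)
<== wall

==> stack.pop()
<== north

==> maze.move(south)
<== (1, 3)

==> stack.pop()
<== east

==> maze.move(west)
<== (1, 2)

==> stack.pop()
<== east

==> maze.move(west)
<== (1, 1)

==> maze.sense(north)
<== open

==> stack.push(north)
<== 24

==> maze.move(north)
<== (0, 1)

==> maze.sense(west)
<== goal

==> maze.move(west)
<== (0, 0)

Answer: (0, 0)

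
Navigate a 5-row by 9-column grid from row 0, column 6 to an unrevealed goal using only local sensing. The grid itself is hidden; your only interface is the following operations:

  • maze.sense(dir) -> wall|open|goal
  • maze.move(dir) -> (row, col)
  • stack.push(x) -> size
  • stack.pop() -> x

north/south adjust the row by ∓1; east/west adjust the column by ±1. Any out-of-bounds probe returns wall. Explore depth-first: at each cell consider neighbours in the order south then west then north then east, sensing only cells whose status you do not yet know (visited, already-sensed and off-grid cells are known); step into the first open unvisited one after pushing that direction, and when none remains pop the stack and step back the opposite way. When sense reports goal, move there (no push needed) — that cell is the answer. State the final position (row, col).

>>> sense dir→south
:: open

>>> push x→south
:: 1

>>> move dir→south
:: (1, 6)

>>> sense dir→south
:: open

>>> push x→south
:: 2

>>> move dir→south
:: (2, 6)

>>> sense dir→south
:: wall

>>> sense dir→west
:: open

>>> push x→west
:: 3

>>> move dir→west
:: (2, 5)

>>> sense dir→south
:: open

>>> push x→south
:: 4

>>> move dir→south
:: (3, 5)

>>> sense dir→south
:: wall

>>> sense dir→west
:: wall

>>> pop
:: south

>>> move dir→north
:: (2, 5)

>>> sense dir→west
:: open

>>> push x→west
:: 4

>>> move dir→west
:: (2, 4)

>>> sense dir→west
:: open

>>> push x→west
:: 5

>>> move dir→west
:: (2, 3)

>>> sense dir→south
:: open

>>> push x→south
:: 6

>>> move dir→south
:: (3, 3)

>>> sense dir→south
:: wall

>>> sense dir→west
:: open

>>> push x→west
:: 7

>>> move dir→west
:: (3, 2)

>>> sense dir→south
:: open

>>> push x→south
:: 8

>>> move dir→south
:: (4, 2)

>>> sense dir→west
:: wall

>>> pop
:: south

>>> move dir→north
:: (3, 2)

>>> sense dir→west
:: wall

>>> sense dir→north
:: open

>>> push x→north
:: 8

>>> move dir→north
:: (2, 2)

>>> sense dir→west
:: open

>>> push x→west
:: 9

>>> move dir→west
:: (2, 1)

>>> sense dir→west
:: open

>>> push x→west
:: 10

>>> move dir→west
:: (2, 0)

>>> sense dir→south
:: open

>>> push x→south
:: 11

>>> move dir→south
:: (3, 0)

>>> sense dir→south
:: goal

>>> move dir→south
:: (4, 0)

Answer: (4, 0)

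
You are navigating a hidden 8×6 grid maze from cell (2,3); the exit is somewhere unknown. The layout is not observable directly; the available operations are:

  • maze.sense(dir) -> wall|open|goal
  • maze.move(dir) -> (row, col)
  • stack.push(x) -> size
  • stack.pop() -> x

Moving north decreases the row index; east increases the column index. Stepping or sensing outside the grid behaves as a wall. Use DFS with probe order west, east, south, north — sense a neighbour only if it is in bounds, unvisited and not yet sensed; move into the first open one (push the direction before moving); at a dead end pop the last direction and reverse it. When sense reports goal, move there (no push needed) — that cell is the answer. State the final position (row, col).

I invoke sense using west, and observe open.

Invoking push using west, : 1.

Next I call move using west, and get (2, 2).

Invoking sense using west, yielding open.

Using push using west, — result: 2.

Calling move using west, yielding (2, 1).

I run sense using west, yielding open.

I try push using west, and observe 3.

I run move using west, and observe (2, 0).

Next I call sense using south, → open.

Now I run push using south, yielding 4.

Calling move using south, which returns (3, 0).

I run sense using east, and get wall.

I use sense using south, → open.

I call push using south, and get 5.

I call move using south, → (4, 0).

Next I call sense using east, : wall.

I invoke sense using south, giving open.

Invoking push using south, → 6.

Next I call move using south, and get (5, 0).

Next I call sense using east, and observe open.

Calling push using east, and see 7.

Next I call move using east, — result: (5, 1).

Now I run sense using east, and see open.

Next I call push using east, giving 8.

I use move using east, and observe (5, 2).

I try sense using east, and observe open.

I try push using east, and get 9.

Invoking move using east, and get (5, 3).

Using sense using east, which returns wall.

I try sense using south, and observe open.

I use push using south, : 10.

Calling move using south, : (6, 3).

I use sense using west, giving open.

Next I call push using west, : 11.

Next I call move using west, and get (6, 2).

I invoke sense using west, → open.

I use push using west, giving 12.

I call move using west, giving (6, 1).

I try sense using west, : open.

Using push using west, which returns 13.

Now I run move using west, yielding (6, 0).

I run sense using south, and get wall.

I try pop(), and observe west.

I use move using east, and see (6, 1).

I try sense using south, giving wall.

I run pop, and see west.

Calling move using east, — result: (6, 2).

I use sense using south, yielding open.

Calling push using south, which returns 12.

Using move using south, and see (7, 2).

I call sense using east, — result: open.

I call push using east, and observe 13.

Now I run move using east, : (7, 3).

I invoke sense using east, and see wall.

I try pop(), and get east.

Calling move using west, and get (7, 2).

I use pop, and get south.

Calling move using north, and observe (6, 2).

I call pop, — result: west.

I use move using east, and see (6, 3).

Invoking sense using east, → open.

I invoke push using east, which returns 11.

Then move using east, and observe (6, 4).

Now I run sense using east, which returns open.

Next I call push using east, yielding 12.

Invoking move using east, giving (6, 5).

I use sense using south, — result: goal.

I invoke move using south, → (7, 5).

Answer: (7, 5)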